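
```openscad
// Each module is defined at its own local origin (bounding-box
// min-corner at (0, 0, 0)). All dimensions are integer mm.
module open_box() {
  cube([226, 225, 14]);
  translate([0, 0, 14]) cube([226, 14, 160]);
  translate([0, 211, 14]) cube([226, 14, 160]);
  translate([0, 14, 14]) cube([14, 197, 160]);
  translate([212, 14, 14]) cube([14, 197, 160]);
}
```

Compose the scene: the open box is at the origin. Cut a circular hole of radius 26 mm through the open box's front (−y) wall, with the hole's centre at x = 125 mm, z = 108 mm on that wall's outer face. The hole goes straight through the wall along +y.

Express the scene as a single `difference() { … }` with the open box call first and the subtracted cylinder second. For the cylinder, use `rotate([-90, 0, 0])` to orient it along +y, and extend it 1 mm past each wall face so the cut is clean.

difference() {
  open_box();
  translate([125, -1, 108]) rotate([-90, 0, 0]) cylinder(h = 16, r = 26);
}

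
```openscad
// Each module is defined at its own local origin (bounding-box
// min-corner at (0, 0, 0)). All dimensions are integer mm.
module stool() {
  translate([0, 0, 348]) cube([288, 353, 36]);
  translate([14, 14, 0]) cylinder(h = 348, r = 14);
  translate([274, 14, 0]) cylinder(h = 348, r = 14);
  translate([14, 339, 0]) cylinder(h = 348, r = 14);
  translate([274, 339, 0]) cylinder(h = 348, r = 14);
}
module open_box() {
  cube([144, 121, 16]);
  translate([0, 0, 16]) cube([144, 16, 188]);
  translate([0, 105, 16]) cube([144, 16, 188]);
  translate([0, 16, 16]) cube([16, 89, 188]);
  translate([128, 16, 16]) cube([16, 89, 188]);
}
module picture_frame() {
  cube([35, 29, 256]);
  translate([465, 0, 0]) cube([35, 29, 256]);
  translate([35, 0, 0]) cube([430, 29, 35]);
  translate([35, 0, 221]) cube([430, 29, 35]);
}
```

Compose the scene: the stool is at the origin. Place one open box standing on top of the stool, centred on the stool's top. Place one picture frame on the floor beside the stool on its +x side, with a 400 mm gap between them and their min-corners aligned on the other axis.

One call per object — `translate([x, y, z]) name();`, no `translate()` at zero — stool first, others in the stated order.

stool();
translate([72, 116, 384]) open_box();
translate([688, 0, 0]) picture_frame();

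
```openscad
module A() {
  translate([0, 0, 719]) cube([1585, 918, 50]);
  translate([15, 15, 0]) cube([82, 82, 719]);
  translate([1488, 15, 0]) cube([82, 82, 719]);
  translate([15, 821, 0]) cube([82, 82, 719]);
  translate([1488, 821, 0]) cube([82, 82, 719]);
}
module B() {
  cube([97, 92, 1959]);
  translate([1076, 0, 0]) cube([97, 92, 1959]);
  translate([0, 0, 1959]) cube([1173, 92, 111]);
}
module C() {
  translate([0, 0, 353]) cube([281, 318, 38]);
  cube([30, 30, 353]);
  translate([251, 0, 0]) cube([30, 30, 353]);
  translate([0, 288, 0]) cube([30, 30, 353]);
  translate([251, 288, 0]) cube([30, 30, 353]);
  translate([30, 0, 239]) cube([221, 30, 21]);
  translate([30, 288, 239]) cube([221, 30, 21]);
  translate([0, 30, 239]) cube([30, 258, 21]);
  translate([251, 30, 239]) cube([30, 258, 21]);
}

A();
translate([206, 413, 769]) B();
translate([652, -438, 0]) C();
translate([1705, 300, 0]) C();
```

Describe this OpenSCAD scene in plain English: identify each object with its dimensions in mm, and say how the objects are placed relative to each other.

A is a table with a 1585×918 mm rectangular top, 50 mm thick, top surface at z = 769 mm, supported by four 82×82 mm square legs, each inset 15 mm from the nearest pair of top edges, running from the floor.

B is a rectangular door frame: two vertical jambs of 97×92 mm section, 1959 mm tall, with a clear opening 979 mm wide between their inner faces. A header 111 mm tall and 92 mm deep lies on top of the jambs and spans the full outside width.

C is a four-legged stool. The seat is a 281×318×38 mm slab whose top surface is at z = 391 mm; four square legs, each 30×30 mm in cross-section, run from the floor (z = 0) to the underside of the seat, each flush with a corner of the seat. Four stretchers, 30 mm wide and 21 mm tall, connect adjacent legs with their undersides at z = 239 mm, each running between the inner faces of the legs it joins and aligned with the legs' outer faces on the other axis.

The door frame is on top of the table, centred. Two stools sit around the table at the −y, +x sides.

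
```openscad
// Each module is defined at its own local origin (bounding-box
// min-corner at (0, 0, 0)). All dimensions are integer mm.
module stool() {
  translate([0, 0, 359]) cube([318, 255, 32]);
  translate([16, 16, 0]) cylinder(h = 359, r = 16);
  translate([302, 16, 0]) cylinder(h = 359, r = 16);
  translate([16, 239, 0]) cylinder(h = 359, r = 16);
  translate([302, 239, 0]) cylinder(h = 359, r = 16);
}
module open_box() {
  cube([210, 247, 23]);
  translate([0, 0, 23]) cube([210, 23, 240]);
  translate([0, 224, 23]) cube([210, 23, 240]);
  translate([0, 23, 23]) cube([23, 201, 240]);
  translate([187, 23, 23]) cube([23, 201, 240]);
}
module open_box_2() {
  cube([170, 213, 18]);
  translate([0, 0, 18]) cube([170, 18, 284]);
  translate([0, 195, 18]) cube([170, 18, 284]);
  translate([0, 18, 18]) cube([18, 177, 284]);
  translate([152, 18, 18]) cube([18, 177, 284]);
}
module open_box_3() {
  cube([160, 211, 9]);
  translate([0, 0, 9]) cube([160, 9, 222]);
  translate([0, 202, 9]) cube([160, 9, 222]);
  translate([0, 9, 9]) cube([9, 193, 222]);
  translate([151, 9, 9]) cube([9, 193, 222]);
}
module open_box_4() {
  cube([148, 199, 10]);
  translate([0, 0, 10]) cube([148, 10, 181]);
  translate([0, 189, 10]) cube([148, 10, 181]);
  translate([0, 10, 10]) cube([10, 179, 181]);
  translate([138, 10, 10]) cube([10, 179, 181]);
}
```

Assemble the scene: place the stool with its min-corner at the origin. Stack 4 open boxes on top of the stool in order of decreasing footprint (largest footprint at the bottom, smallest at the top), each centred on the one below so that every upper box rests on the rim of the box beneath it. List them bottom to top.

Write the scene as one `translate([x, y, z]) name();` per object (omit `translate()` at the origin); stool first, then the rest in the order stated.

stool();
translate([54, 4, 391]) open_box();
translate([74, 21, 654]) open_box_2();
translate([79, 22, 956]) open_box_3();
translate([85, 28, 1187]) open_box_4();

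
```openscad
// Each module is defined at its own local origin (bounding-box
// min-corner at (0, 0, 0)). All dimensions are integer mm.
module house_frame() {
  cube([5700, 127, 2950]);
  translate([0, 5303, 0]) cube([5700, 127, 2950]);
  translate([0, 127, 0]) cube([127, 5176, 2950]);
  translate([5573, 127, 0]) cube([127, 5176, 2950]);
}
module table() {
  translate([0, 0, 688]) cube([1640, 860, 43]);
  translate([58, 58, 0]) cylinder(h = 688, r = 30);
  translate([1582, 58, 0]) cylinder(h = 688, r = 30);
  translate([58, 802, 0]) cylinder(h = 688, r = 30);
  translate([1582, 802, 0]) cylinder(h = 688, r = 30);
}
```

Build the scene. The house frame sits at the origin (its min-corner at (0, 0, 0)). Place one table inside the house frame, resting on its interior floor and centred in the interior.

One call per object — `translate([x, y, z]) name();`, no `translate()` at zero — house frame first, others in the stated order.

house_frame();
translate([2030, 2285, 0]) table();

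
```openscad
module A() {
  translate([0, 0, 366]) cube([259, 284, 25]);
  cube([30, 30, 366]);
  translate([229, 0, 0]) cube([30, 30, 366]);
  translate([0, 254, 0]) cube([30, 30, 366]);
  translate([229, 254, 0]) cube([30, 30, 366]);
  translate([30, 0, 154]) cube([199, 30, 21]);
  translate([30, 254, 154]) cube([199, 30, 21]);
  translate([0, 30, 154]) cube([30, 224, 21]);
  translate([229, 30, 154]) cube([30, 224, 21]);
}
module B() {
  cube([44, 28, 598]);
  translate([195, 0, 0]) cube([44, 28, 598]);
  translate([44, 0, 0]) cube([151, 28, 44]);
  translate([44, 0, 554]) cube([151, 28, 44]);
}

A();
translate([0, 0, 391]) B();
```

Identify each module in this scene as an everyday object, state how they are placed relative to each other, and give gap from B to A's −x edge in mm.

The picture frame's min-x is at 0; the stool's min-x is 0; gap = 0 mm.

A is a stool. B is a picture frame. The picture frame is on top of the stool. The gap from the picture frame to the stool's −x edge is 0 mm.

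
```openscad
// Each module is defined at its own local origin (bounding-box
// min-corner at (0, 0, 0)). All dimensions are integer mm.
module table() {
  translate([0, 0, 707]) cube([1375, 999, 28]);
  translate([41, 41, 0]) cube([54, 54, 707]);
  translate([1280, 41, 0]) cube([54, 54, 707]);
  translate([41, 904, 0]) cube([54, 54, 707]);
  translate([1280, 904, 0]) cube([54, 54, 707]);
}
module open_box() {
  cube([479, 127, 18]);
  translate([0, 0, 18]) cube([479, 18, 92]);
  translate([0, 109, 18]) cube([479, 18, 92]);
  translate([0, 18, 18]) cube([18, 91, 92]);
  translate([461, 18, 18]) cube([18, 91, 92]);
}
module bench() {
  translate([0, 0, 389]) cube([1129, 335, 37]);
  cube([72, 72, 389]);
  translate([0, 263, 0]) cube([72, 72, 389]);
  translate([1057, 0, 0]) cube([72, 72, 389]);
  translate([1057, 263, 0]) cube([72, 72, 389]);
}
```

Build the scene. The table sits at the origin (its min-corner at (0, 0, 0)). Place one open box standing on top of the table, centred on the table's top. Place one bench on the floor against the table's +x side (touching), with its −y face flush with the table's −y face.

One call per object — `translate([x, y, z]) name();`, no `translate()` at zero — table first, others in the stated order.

table();
translate([448, 436, 735]) open_box();
translate([1375, 0, 0]) bench();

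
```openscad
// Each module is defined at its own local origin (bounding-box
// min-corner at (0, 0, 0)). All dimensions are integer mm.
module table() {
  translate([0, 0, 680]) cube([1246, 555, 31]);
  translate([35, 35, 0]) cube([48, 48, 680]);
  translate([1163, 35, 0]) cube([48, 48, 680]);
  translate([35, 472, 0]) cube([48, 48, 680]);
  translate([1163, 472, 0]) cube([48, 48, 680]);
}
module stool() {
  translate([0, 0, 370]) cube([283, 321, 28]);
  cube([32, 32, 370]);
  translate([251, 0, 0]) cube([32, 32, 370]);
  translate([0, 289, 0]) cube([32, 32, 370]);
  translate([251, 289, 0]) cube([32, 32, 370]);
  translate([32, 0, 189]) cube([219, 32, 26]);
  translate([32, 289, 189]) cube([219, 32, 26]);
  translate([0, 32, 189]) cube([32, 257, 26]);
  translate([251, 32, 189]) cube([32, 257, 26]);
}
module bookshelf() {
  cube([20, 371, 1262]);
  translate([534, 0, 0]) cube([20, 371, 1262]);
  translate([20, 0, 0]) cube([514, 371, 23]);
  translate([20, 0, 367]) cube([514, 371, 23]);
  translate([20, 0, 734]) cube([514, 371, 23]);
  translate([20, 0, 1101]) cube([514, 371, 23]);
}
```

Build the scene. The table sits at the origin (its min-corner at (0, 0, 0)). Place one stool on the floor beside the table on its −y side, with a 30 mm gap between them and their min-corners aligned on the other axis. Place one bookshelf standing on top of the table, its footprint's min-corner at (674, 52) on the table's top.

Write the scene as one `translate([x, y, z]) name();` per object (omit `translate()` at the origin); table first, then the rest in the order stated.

table();
translate([0, -351, 0]) stool();
translate([674, 52, 711]) bookshelf();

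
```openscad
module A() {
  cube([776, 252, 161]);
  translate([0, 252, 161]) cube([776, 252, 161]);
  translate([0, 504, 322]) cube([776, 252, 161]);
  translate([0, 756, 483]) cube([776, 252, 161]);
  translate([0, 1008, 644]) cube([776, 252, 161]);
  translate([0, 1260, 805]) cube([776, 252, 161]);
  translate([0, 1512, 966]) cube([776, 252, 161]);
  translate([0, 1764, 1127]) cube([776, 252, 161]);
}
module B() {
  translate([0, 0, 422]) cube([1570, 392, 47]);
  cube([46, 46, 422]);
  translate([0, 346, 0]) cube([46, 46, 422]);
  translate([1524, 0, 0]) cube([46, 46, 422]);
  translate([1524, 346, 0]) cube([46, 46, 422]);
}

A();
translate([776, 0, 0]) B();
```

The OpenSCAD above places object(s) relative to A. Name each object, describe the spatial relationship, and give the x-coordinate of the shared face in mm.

The staircase's +x face and the bench's −x face are both at x = 776 mm.

A is a staircase. B is a bench. The bench is against the staircase's +x side, with their −y faces flush. The x-coordinate of the shared face is 776 mm.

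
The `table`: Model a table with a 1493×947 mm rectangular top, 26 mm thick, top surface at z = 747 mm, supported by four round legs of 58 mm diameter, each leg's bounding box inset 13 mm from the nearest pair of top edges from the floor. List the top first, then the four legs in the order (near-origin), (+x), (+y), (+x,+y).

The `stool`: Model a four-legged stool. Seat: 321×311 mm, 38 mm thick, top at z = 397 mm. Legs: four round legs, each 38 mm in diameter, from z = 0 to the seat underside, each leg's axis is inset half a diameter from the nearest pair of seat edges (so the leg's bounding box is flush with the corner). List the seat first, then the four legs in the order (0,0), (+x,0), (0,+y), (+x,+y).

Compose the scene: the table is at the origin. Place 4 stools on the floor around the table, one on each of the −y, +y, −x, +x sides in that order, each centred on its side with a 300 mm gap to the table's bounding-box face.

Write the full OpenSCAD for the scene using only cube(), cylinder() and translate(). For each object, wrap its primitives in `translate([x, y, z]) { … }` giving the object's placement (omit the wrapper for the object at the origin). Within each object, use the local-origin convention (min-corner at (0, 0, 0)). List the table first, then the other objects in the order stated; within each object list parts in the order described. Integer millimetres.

translate([0, 0, 721]) cube([1493, 947, 26]);
translate([42, 42, 0]) cylinder(h = 721, r = 29);
translate([1451, 42, 0]) cylinder(h = 721, r = 29);
translate([42, 905, 0]) cylinder(h = 721, r = 29);
translate([1451, 905, 0]) cylinder(h = 721, r = 29);
translate([586, -611, 0]) {
  translate([0, 0, 359]) cube([321, 311, 38]);
  translate([19, 19, 0]) cylinder(h = 359, r = 19);
  translate([302, 19, 0]) cylinder(h = 359, r = 19);
  translate([19, 292, 0]) cylinder(h = 359, r = 19);
  translate([302, 292, 0]) cylinder(h = 359, r = 19);
}
translate([586, 1247, 0]) {
  translate([0, 0, 359]) cube([321, 311, 38]);
  translate([19, 19, 0]) cylinder(h = 359, r = 19);
  translate([302, 19, 0]) cylinder(h = 359, r = 19);
  translate([19, 292, 0]) cylinder(h = 359, r = 19);
  translate([302, 292, 0]) cylinder(h = 359, r = 19);
}
translate([-621, 318, 0]) {
  translate([0, 0, 359]) cube([321, 311, 38]);
  translate([19, 19, 0]) cylinder(h = 359, r = 19);
  translate([302, 19, 0]) cylinder(h = 359, r = 19);
  translate([19, 292, 0]) cylinder(h = 359, r = 19);
  translate([302, 292, 0]) cylinder(h = 359, r = 19);
}
translate([1793, 318, 0]) {
  translate([0, 0, 359]) cube([321, 311, 38]);
  translate([19, 19, 0]) cylinder(h = 359, r = 19);
  translate([302, 19, 0]) cylinder(h = 359, r = 19);
  translate([19, 292, 0]) cylinder(h = 359, r = 19);
  translate([302, 292, 0]) cylinder(h = 359, r = 19);
}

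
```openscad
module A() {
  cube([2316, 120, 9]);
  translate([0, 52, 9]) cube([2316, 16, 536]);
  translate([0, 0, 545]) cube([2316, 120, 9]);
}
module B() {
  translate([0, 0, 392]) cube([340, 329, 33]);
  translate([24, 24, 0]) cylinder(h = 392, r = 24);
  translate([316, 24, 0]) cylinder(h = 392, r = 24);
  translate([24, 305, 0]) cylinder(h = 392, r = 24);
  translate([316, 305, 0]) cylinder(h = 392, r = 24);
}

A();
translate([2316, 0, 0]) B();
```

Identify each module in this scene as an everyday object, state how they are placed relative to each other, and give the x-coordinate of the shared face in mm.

A is an I-beam. B is a stool. The stool is against the I-beam's +x side, with their −y faces flush. The x-coordinate of the shared face is 2316 mm.

The I-beam's +x face and the stool's −x face are both at x = 2316 mm.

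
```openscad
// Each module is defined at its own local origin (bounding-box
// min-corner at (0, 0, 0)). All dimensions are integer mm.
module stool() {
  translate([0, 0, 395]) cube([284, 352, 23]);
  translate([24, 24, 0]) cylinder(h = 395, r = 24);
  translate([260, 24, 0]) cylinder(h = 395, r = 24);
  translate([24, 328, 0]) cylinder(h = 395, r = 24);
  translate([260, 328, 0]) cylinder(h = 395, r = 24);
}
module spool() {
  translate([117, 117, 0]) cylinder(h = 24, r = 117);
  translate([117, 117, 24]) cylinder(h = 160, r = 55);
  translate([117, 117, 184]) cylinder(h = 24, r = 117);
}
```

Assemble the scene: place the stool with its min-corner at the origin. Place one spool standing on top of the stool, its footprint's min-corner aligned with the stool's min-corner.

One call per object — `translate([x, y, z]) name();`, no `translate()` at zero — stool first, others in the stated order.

stool();
translate([0, 0, 418]) spool();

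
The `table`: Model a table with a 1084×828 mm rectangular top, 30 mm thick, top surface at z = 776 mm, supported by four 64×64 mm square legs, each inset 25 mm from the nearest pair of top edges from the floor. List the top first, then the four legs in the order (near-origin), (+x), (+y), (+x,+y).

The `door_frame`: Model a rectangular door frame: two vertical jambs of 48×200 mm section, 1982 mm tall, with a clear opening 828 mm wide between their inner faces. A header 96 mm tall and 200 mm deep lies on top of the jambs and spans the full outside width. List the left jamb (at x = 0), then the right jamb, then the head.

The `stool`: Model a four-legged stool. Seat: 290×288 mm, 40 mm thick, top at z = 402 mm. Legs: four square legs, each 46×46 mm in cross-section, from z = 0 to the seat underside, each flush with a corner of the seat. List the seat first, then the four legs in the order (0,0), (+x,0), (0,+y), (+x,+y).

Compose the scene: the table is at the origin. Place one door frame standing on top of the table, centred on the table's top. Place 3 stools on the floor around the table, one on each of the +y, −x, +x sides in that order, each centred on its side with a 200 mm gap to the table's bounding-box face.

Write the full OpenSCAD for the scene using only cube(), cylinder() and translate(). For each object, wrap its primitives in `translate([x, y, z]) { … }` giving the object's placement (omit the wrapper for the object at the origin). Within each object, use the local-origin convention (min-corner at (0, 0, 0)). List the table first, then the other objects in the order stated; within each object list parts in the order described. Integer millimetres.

translate([0, 0, 746]) cube([1084, 828, 30]);
translate([25, 25, 0]) cube([64, 64, 746]);
translate([995, 25, 0]) cube([64, 64, 746]);
translate([25, 739, 0]) cube([64, 64, 746]);
translate([995, 739, 0]) cube([64, 64, 746]);
translate([80, 314, 776]) {
  cube([48, 200, 1982]);
  translate([876, 0, 0]) cube([48, 200, 1982]);
  translate([0, 0, 1982]) cube([924, 200, 96]);
}
translate([397, 1028, 0]) {
  translate([0, 0, 362]) cube([290, 288, 40]);
  cube([46, 46, 362]);
  translate([244, 0, 0]) cube([46, 46, 362]);
  translate([0, 242, 0]) cube([46, 46, 362]);
  translate([244, 242, 0]) cube([46, 46, 362]);
}
translate([-490, 270, 0]) {
  translate([0, 0, 362]) cube([290, 288, 40]);
  cube([46, 46, 362]);
  translate([244, 0, 0]) cube([46, 46, 362]);
  translate([0, 242, 0]) cube([46, 46, 362]);
  translate([244, 242, 0]) cube([46, 46, 362]);
}
translate([1284, 270, 0]) {
  translate([0, 0, 362]) cube([290, 288, 40]);
  cube([46, 46, 362]);
  translate([244, 0, 0]) cube([46, 46, 362]);
  translate([0, 242, 0]) cube([46, 46, 362]);
  translate([244, 242, 0]) cube([46, 46, 362]);
}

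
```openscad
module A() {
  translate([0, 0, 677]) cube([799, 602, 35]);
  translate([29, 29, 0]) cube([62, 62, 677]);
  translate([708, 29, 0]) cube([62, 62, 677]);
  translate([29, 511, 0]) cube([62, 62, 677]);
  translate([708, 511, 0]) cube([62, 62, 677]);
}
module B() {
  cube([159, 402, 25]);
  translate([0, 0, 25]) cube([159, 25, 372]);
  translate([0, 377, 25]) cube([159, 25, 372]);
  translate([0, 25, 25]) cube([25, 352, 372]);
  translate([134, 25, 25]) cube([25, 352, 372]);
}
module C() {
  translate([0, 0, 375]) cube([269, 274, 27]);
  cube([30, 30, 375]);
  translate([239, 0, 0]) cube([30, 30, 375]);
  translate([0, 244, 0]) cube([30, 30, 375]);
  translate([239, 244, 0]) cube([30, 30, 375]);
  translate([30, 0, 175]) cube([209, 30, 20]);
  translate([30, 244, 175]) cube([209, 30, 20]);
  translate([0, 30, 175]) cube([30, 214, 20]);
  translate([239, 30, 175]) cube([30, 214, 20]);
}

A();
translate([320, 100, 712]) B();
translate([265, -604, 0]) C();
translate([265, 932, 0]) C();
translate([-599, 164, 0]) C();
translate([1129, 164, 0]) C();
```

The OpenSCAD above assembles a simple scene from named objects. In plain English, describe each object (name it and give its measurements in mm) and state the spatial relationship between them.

A is a rectangular dining table. The top is 799×602×35 mm with its upper surface at z = 712 mm. It stands on four 62×62 mm square legs, each inset 29 mm from the nearest pair of top edges, running from the floor to the underside of the top.

B is an open-topped rectangular box: outside dimensions 159×402×397 mm, with a uniform wall and base thickness of 25 mm. The base is a full 159×402 slab on the floor; four walls sit on top of the base. The front and back walls (the −y and +y sides) span the full width; the two side walls fit between them.

C is a simple wooden stool: a rectangular seat 269 mm (x) by 274 mm (y), 27 mm thick, top face at z = 402 mm, on four square legs, each 30×30 mm in cross-section. The legs rest on z = 0, each flush with a corner of the seat. Four stretchers, 30 mm wide and 20 mm tall, connect adjacent legs with their undersides at z = 175 mm, each running between the inner faces of the legs it joins and aligned with the legs' outer faces on the other axis.

The open box is on top of the table, centred. Four stools sit around the table at the −y, +y, −x, +x sides.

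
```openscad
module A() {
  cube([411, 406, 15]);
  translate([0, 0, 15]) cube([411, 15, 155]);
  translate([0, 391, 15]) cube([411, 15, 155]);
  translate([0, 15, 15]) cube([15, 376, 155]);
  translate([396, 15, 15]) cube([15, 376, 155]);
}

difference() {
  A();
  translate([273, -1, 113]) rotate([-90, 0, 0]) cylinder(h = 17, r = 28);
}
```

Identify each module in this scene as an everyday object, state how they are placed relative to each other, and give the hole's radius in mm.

The subtracted cylinder has r = 28 mm.

A is an open box. The open box has a circular hole through its front wall. The hole's radius is 28 mm.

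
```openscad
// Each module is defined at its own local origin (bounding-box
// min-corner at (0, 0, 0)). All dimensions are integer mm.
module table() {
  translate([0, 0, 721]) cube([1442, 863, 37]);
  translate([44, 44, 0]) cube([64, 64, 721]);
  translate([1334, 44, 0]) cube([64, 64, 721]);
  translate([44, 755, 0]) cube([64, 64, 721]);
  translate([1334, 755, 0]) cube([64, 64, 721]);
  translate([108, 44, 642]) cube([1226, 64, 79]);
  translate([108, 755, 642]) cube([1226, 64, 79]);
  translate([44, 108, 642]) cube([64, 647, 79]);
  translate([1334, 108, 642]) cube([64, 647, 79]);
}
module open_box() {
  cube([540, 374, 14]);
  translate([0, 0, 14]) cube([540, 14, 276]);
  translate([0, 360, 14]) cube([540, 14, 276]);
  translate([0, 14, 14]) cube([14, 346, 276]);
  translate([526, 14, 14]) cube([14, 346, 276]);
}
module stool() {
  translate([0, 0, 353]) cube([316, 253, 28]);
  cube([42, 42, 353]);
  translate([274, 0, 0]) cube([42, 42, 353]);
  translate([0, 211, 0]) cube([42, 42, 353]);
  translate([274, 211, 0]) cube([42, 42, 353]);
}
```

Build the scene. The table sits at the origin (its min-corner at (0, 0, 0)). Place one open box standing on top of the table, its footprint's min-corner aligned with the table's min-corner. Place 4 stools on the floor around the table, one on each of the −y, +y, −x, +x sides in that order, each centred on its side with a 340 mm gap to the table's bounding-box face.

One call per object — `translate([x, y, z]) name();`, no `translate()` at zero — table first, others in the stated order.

table();
translate([0, 0, 758]) open_box();
translate([563, -593, 0]) stool();
translate([563, 1203, 0]) stool();
translate([-656, 305, 0]) stool();
translate([1782, 305, 0]) stool();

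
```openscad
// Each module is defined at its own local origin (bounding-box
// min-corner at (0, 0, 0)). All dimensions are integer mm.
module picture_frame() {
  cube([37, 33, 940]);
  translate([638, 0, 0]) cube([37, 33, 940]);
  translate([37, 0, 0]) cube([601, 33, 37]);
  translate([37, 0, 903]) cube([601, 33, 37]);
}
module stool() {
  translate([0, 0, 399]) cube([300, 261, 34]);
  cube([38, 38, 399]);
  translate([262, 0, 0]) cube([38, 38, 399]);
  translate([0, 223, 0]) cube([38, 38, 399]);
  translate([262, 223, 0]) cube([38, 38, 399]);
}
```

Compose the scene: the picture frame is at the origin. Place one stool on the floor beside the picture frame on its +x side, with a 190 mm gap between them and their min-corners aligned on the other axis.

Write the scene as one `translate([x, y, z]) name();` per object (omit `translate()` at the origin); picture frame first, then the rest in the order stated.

picture_frame();
translate([865, 0, 0]) stool();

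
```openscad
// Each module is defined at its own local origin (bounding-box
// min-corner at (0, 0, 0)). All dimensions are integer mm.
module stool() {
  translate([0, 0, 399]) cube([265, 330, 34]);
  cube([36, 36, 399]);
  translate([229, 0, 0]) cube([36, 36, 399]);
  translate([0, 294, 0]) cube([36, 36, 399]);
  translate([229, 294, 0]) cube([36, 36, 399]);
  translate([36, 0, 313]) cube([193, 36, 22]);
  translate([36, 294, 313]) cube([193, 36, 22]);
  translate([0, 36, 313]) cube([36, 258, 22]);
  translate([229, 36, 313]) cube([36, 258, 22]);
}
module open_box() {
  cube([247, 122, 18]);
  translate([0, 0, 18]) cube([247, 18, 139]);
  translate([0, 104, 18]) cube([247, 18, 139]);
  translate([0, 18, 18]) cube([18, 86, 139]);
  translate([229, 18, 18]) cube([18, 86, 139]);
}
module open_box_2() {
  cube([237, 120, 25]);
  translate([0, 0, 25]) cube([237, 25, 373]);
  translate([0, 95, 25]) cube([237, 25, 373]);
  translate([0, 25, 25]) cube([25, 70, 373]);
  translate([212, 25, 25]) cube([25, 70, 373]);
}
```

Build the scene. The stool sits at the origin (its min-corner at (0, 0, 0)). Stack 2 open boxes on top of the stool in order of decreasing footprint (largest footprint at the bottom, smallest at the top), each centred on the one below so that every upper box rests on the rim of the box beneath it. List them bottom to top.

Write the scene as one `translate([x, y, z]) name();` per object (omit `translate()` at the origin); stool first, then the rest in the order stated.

stool();
translate([9, 104, 433]) open_box();
translate([14, 105, 590]) open_box_2();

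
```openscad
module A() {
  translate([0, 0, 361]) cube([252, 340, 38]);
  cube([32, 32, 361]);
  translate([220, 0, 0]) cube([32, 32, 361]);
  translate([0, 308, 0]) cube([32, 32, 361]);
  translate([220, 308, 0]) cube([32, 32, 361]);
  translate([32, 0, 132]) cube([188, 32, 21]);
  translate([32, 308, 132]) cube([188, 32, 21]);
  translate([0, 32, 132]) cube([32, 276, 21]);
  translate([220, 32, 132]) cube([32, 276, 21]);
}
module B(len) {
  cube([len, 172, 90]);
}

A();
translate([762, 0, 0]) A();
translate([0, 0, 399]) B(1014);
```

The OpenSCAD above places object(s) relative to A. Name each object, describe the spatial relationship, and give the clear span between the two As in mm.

Second stool starts at x = 762; first ends at x = 252; clear span = 762 − 252 = 510 mm.

A is a stool. B is a beam. A beam spans the tops of two stools. The clear span between the two stools is 510 mm.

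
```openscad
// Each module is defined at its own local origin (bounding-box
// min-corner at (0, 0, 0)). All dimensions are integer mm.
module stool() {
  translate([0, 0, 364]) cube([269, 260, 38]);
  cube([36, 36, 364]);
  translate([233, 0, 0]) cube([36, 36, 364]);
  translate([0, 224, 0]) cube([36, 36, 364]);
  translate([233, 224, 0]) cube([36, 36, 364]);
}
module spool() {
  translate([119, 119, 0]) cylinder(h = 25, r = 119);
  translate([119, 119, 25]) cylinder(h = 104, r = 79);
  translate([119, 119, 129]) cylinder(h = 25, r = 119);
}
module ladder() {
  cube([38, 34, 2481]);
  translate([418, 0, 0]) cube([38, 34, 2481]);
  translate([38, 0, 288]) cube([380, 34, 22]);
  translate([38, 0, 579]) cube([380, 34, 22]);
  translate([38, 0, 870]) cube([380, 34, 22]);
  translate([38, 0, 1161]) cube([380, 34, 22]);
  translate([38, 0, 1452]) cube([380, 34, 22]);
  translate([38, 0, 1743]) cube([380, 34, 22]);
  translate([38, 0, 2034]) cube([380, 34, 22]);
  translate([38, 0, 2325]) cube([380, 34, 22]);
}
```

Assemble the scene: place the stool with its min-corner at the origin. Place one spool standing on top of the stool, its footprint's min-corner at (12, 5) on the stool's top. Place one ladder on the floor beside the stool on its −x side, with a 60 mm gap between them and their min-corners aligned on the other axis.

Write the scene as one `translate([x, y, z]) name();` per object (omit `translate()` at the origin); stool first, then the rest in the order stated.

stool();
translate([12, 5, 402]) spool();
translate([-516, 0, 0]) ladder();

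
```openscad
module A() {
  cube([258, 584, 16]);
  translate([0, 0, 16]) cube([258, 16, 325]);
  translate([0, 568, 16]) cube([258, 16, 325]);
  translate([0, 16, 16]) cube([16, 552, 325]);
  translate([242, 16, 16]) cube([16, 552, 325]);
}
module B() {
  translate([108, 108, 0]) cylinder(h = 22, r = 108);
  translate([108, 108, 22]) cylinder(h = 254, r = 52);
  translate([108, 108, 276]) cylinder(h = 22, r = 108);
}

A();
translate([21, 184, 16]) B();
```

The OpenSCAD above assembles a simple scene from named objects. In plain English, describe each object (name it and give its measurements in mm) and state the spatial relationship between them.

A is an open storage box with external size 258×584×341 mm and wall thickness 16 mm (the base is also 16 mm thick). The base covers the whole footprint; the four walls stand on the base, with the y-facing walls full-width and the x-facing walls fitting between their inner faces.

B is a spool: two coaxial disc flanges of radius 108 mm and thickness 22 mm, joined by a core cylinder of radius 52 mm and height 254 mm. The lower flange rests on z = 0 and the three cylinders share a vertical axis.

The spool sits inside the open box, centred.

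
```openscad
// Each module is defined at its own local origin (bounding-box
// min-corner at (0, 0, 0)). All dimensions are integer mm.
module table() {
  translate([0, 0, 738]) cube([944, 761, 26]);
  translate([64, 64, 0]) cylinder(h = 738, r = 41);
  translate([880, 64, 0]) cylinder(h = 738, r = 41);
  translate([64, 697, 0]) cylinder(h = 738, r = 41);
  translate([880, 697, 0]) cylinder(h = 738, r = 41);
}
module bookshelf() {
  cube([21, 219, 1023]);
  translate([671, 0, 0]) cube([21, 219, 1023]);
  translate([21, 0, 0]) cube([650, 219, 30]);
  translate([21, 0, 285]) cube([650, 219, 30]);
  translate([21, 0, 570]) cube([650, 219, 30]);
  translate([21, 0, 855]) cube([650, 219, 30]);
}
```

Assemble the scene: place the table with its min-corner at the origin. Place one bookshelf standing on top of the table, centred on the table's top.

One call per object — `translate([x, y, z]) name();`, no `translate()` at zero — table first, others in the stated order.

table();
translate([126, 271, 764]) bookshelf();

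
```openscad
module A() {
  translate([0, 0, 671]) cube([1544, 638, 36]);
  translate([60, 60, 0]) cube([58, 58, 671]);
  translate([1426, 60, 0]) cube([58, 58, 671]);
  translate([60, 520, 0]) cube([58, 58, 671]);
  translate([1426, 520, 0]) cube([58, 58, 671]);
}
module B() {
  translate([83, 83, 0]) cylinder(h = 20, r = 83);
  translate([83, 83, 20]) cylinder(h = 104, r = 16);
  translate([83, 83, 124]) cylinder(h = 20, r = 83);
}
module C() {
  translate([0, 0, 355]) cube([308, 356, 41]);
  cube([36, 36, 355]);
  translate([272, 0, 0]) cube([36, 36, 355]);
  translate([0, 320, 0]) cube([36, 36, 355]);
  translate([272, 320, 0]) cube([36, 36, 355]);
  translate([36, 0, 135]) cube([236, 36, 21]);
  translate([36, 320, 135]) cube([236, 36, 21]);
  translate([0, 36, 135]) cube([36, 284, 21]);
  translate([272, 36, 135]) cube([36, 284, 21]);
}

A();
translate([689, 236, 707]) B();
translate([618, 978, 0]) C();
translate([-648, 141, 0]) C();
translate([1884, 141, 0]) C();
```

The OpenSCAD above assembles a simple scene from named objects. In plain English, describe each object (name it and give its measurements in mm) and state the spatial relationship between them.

A is a rectangular dining table. The top is 1544×638×36 mm with its upper surface at z = 707 mm. It stands on four 58×58 mm square legs, each inset 60 mm from the nearest pair of top edges, running from the floor to the underside of the top.

B is a spool: two coaxial disc flanges of radius 83 mm and thickness 20 mm, joined by a core cylinder of radius 16 mm and height 104 mm. The lower flange rests on z = 0 and the three cylinders share a vertical axis.

C is a four-legged stool. The seat is 308×356 mm, 41 mm thick, top at z = 396 mm. It stands on four square legs, each 36×36 mm in cross-section, from z = 0 to the seat underside, each flush with a corner of the seat. Four stretchers, 36 mm wide and 21 mm tall, connect adjacent legs with their undersides at z = 135 mm, each running between the inner faces of the legs it joins and aligned with the legs' outer faces on the other axis.

The spool is on top of the table, centred. Three stools sit around the table at the +y, −x, +x sides.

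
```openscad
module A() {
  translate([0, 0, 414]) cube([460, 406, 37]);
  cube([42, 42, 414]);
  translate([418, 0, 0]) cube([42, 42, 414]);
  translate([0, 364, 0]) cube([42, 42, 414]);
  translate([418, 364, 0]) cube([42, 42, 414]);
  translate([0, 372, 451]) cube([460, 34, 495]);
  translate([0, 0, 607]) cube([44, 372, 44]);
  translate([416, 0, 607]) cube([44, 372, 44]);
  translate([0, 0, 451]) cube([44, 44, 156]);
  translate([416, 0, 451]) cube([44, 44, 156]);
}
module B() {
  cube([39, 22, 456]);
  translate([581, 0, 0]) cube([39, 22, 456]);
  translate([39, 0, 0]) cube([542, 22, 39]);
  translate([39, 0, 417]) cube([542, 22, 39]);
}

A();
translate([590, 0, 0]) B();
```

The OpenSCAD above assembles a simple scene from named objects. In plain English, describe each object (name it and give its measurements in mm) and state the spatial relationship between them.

A is a chair: 460×406 mm seat, 37 mm thick, top at z = 451 mm, on four 42 mm square corner legs flush with the seat edges. A 34 mm thick backrest slab spans the full seat width, extending 495 mm above the seat top, its back face flush with the seat's +y edge. Two armrests of 44×44 mm section run along each side from the seat's front edge to the front of the backrest, top faces 200 mm above the seat top and outer faces flush with the seat's x-edges; a 44×44 mm post under the front of each armrest stands on the seat at the front corner.

B is a picture frame with a 542×378 mm rectangular opening (x by z) and a uniform 39 mm border on every side. Frame depth is 22 mm along y. It is built from two vertical stiles running the full outside height and two horizontal rails spanning the gap between the stiles.

The picture frame is on the floor beside the chair on its +x side.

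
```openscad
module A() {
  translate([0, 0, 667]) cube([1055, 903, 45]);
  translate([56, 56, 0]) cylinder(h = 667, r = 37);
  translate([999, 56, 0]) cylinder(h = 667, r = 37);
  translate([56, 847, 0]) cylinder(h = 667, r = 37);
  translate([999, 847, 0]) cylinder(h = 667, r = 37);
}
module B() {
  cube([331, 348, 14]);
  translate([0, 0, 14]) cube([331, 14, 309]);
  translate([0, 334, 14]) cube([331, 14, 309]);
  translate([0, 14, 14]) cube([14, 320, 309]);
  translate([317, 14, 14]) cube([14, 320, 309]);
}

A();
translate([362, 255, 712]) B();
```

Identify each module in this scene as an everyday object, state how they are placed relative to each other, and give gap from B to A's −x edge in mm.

A is a table. B is an open box. The open box is on top of the table. The gap from the open box to the table's −x edge is 362 mm.

The open box's min-x is at 362; the table's min-x is 0; gap = 362 mm.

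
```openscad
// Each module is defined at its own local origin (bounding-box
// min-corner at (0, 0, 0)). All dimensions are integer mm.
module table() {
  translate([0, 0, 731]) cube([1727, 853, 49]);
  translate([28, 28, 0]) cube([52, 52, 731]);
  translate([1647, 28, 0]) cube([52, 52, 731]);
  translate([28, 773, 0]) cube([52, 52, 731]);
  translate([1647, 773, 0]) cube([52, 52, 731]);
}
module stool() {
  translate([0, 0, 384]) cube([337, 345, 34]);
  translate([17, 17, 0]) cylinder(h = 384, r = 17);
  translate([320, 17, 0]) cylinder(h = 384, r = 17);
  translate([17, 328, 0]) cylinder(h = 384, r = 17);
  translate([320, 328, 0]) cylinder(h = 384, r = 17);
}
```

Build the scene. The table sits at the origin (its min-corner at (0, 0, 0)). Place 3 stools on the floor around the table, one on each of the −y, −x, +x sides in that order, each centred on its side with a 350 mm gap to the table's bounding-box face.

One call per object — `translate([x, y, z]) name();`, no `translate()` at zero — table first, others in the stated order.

table();
translate([695, -695, 0]) stool();
translate([-687, 254, 0]) stool();
translate([2077, 254, 0]) stool();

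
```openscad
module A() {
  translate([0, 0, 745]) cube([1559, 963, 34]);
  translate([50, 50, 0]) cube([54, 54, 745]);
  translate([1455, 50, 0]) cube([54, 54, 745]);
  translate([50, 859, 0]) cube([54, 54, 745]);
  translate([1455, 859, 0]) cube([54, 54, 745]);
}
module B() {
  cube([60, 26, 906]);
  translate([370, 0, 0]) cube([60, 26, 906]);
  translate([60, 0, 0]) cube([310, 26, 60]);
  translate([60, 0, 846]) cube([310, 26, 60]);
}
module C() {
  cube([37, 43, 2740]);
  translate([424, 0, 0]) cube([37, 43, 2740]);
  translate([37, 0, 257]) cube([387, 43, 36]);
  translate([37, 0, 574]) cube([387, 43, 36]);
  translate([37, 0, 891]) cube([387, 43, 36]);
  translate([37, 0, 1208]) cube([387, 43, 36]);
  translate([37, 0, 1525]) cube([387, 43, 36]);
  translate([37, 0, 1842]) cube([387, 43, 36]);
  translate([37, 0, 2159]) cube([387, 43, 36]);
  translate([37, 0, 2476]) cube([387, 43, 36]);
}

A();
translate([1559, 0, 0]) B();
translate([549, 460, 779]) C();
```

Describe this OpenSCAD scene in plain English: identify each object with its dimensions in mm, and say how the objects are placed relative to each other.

A is a rectangular dining table. The top is 1559×963×34 mm with its upper surface at z = 779 mm. It stands on four 54×54 mm square legs, each inset 50 mm from the nearest pair of top edges, running from the floor to the underside of the top.

B is a picture frame with a 310×786 mm rectangular opening (x by z) and a uniform 60 mm border on every side. Frame depth is 26 mm along y. It is built from two vertical stiles running the full outside height and two horizontal rails spanning the gap between the stiles.

C is a straight ladder. Two 37×43 mm vertical rails, 2740 mm tall, stand 461 mm apart (outside-to-outside) with their front faces coplanar on the −y side. 8 rungs, each 43 mm deep and 36 mm tall, span between the inner faces of the rails, front faces flush with the rails. The lowest rung's underside is at z = 257 mm and rungs are spaced 317 mm apart (underside to underside).

The picture frame is against the table's +x side, with their −y faces flush. The ladder is on top of the table, centred.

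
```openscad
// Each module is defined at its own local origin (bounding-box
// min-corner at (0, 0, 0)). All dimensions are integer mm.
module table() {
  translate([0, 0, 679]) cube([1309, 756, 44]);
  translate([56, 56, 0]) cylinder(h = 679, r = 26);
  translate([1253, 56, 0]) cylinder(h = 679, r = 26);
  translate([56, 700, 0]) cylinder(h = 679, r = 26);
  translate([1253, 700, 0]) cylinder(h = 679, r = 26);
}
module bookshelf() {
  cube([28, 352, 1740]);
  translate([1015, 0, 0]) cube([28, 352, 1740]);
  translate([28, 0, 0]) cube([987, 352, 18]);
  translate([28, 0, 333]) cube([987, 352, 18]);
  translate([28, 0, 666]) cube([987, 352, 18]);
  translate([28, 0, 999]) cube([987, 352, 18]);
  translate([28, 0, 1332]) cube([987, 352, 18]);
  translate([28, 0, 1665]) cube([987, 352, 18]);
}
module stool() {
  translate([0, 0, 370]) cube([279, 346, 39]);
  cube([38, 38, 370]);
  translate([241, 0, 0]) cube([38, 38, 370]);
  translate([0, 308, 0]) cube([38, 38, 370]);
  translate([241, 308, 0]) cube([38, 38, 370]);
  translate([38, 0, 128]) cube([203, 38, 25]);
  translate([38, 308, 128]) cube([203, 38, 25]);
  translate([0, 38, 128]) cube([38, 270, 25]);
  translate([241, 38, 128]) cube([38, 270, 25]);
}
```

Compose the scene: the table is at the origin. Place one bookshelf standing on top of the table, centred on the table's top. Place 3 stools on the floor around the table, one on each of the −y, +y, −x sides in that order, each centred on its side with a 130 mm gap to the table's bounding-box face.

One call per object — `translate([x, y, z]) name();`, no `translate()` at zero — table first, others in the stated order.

table();
translate([133, 202, 723]) bookshelf();
translate([515, -476, 0]) stool();
translate([515, 886, 0]) stool();
translate([-409, 205, 0]) stool();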